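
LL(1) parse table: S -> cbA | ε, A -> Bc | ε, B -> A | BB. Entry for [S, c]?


For [S, c]: 'c' ∈ FIRST(cbA)
Entry: S -> cbA


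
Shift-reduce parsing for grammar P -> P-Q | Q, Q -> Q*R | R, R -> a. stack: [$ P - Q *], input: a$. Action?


no handle; shift 'a'
Action: shift


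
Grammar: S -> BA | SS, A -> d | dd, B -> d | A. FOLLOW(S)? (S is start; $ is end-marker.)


$ ∈ FOLLOW(S). For each A -> αBβ: add FIRST(β)\{ε} to FOLLOW(B); if β nullable, add FOLLOW(A).
FOLLOW(S) = {$, d}


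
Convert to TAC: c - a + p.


Break into single-operator statements:
t1 = c - a
t2 = t1 + p


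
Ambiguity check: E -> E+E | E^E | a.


'a+a^a' has two parse trees (no precedence encoded between + and ^)
Ambiguous


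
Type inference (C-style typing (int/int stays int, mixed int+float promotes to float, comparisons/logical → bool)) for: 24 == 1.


Operand types: int == int
Rule: comparison yields bool
Result type: bool


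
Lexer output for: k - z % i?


Scan left to right, longest-match per lexeme
Tokens: ID(k), OP(-), ID(z), OP(%), ID(i)


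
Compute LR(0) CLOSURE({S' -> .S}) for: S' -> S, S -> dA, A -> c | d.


Start: S' -> .S
For each item with dot before a nonterminal B, add B -> .γ for every B-production
Closure: [S' -> .S, S -> .dA]


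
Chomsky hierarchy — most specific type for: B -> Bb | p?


Left-linear: every RHS is a terminal or one nonterminal followed by a terminal
Classification: Type 3 (Regular)


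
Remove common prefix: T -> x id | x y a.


Common prefix: 'x'
Factored: T -> x T', T' -> id | y a


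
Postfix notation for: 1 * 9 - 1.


Left to right (same or higher precedence on left)
Postfix: 1 9 * 1 -


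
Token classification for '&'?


Pattern: operator symbol
Type: OPERATOR


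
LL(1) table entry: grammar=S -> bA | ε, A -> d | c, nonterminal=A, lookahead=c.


For [A, c]: 'c' ∈ FIRST(c)
Entry: A -> c


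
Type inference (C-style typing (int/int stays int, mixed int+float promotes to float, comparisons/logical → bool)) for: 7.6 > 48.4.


Operand types: float > float
Rule: comparison yields bool
Result type: bool


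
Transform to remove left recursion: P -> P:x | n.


Left-recursive alternatives: P:x; non-recursive: n
Introduce P': P -> nP', P' -> :xP' | ε


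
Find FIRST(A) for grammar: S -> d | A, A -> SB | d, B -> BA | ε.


Per alternative of A: FIRST(SB) = {d}; FIRST(d) = {d}
FIRST(A) = {d}


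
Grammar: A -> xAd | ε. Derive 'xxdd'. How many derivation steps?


Derivation: A => xAd => xxAdd => xxdd
Steps: 3


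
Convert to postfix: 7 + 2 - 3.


Left to right (same or higher precedence on left)
Postfix: 7 2 + 3 -


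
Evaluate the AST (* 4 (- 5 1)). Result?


Evaluate inner: (- 5 1) = 4
Evaluate root: (* 4 4) = 16
Result: 16


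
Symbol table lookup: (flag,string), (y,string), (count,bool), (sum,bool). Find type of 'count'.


Lookup 'count' → type bool


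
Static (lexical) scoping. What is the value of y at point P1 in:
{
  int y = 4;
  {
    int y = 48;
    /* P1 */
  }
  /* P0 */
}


y declared in the same block as P1
y = 48


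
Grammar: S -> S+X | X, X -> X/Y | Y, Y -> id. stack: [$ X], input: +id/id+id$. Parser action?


lookahead ∉ {/} so X won't extend; reduce S -> X
Action: reduce (S -> X)


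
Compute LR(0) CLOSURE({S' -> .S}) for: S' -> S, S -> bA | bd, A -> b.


Start: S' -> .S
For each item with dot before a nonterminal B, add B -> .γ for every B-production
Closure: [S' -> .S, S -> .bA, S -> .bd]


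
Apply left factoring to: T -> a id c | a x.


Common prefix: 'a'
Factored: T -> a T', T' -> id c | x


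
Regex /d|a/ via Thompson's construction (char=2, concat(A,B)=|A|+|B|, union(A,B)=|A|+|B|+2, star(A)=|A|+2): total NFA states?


Syntax tree has 2 char leaf(s), 1 union(s), 0 star(s)
chars contribute 2×2 = 4; each union adds +2; each star adds +2
Total: 4 + 2 + 0 = 6 states


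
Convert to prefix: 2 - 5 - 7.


left-to-right (same/higher precedence on left): tree is (- (- 2 5) 7)
Prefix: - - 2 5 7


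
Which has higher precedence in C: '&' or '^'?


'&' is bitwise AND (level 5); '^' is bitwise XOR (level 4)
Higher level binds tighter
'&' has higher precedence than '^'


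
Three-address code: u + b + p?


Break into single-operator statements:
t1 = u + b
t2 = t1 + p


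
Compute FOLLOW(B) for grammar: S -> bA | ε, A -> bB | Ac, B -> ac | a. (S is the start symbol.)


$ ∈ FOLLOW(S). For each A -> αBβ: add FIRST(β)\{ε} to FOLLOW(B); if β nullable, add FOLLOW(A).
FOLLOW(B) = {$, c}


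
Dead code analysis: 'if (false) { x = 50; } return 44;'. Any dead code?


condition is constant false, so the whole block is unreachable
Dead: 'if (false) { x = 50; }'


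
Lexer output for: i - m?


Scan left to right, longest-match per lexeme
Tokens: ID(i), OP(-), ID(m)


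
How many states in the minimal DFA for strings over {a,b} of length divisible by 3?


Track length mod 3: states 0..2, accept at 0
Minimal DFA: 3 states


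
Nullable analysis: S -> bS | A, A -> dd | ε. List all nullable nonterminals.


A nonterminal is nullable iff some alternative derives ε (directly, or every symbol in it is nullable)
Nullable: {A, S}


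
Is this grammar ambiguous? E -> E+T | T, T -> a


precedence layered via separate nonterminal T: deterministic
Unambiguous


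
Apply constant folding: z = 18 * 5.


18 * 5 = 90 at compile time
Optimized: z = 90


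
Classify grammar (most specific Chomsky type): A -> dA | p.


Right-linear: every RHS is a terminal or a terminal followed by one nonterminal
Classification: Type 3 (Regular)


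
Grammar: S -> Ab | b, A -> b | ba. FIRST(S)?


Per alternative of S: FIRST(Ab) = {b}; FIRST(b) = {b}
FIRST(S) = {b}


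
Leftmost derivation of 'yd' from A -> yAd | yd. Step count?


Derivation: A => yd
Steps: 1


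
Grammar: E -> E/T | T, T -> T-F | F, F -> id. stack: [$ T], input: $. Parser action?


lookahead ∉ {-} so T won't extend; reduce E -> T
Action: reduce (E -> T)


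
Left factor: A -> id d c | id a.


Common prefix: 'id'
Factored: A -> id A', A' -> d c | a


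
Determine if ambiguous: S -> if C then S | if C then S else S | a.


dangling else: 'if C then if C then a else a' parses two ways
Ambiguous


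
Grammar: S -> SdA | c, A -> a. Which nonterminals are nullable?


A nonterminal is nullable iff some alternative derives ε (directly, or every symbol in it is nullable)
Nullable: {}


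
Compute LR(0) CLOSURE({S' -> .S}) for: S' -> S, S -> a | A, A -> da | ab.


Start: S' -> .S
For each item with dot before a nonterminal B, add B -> .γ for every B-production
Closure: [S' -> .S, S -> .a, S -> .A, A -> .da, A -> .ab]


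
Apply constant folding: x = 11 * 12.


11 * 12 = 132 at compile time
Optimized: x = 132


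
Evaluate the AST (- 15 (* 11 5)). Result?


Evaluate inner: (* 11 5) = 55
Evaluate root: (- 15 55) = -40
Result: -40


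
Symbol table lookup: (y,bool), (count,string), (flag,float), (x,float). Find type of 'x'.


Lookup 'x' → type float


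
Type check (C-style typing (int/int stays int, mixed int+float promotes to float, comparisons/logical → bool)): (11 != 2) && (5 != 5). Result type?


Operand types: bool && bool
Rule: logical operators take bool operands and yield bool
Result type: bool


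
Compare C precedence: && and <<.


'<<' is shift (level 8); '&&' is logical AND (level 2)
Higher level binds tighter
'<<' has higher precedence than '&&'


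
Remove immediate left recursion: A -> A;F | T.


Left-recursive alternatives: A;F; non-recursive: T
Introduce A': A -> TA', A' -> ;FA' | ε


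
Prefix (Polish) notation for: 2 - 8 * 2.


'*' binds tighter: tree is (- 2 (* 8 2))
Prefix: - 2 * 8 2


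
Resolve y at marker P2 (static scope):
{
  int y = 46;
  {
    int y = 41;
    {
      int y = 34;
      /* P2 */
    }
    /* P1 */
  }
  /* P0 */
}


y declared in the same block as P2
y = 34


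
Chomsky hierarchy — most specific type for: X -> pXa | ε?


Single nonterminal LHS, but p^n a^n is not regular
Classification: Type 2 (Context-Free)


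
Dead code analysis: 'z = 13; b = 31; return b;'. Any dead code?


z is assigned but never read
Dead: 'z = 13'


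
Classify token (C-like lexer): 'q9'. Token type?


Pattern: letter/underscore followed by alphanumerics, not a keyword
Type: IDENTIFIER


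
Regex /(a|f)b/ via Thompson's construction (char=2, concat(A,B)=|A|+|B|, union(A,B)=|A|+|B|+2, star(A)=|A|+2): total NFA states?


Syntax tree has 3 char leaf(s), 1 union(s), 0 star(s)
chars contribute 3×2 = 6; each union adds +2; each star adds +2
Total: 6 + 2 + 0 = 8 states


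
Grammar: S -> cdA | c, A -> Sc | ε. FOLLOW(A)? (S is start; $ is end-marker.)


$ ∈ FOLLOW(S). For each A -> αBβ: add FIRST(β)\{ε} to FOLLOW(B); if β nullable, add FOLLOW(A).
FOLLOW(A) = {$, c}


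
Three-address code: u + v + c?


Break into single-operator statements:
t1 = u + v
t2 = t1 + c


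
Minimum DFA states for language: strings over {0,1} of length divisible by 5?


Track length mod 5: states 0..4, accept at 0
Minimal DFA: 5 states


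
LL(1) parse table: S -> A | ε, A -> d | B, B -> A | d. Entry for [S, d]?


For [S, d]: 'd' ∈ FIRST(A)
Entry: S -> A


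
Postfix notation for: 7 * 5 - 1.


Left to right (same or higher precedence on left)
Postfix: 7 5 * 1 -


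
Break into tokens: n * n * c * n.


Scan left to right, longest-match per lexeme
Tokens: ID(n), OP(*), ID(n), OP(*), ID(c), OP(*), ID(n)


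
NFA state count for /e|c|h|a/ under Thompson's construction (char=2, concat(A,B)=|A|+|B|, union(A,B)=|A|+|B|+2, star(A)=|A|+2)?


Syntax tree has 4 char leaf(s), 3 union(s), 0 star(s)
chars contribute 4×2 = 8; each union adds +2; each star adds +2
Total: 8 + 6 + 0 = 14 states


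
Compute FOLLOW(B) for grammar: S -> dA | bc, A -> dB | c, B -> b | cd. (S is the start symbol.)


$ ∈ FOLLOW(S). For each A -> αBβ: add FIRST(β)\{ε} to FOLLOW(B); if β nullable, add FOLLOW(A).
FOLLOW(B) = {$}


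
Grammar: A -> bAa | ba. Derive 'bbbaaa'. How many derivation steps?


Derivation: A => bAa => bbAaa => bbbaaa
Steps: 3


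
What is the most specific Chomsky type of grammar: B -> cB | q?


Right-linear: every RHS is a terminal or a terminal followed by one nonterminal
Classification: Type 3 (Regular)


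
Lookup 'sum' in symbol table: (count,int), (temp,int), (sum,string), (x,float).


Lookup 'sum' → type string


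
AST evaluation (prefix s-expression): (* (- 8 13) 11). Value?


Evaluate inner: (- 8 13) = -5
Evaluate root: (* -5 11) = -55
Result: -55


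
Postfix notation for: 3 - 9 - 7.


Left to right (same or higher precedence on left)
Postfix: 3 9 - 7 -


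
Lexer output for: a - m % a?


Scan left to right, longest-match per lexeme
Tokens: ID(a), OP(-), ID(m), OP(%), ID(a)


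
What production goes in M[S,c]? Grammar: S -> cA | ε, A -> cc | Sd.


For [S, c]: 'c' ∈ FIRST(cA)
Entry: S -> cA


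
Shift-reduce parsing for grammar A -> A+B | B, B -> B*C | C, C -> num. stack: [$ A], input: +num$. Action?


shift '+' to continue A -> A+B
Action: shift


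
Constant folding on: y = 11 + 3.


11 + 3 = 14 at compile time
Optimized: y = 14


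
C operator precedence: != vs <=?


'<=' is relational (level 7); '!=' is equality (level 6)
Higher level binds tighter
'<=' has higher precedence than '!='


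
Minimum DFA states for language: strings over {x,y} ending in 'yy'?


Track the longest suffix of input matching a prefix of 'yy': 3 classes (prefixes of length 0..2)
Minimal DFA: 3 states


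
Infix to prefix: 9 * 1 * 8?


left-to-right (same/higher precedence on left): tree is (* (* 9 1) 8)
Prefix: * * 9 1 8


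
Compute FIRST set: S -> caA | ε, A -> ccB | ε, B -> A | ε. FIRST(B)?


Per alternative of B: FIRST(A) = {c, ε}; FIRST(ε) = {ε}
FIRST(B) = {c, ε}


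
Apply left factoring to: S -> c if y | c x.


Common prefix: 'c'
Factored: S -> c S', S' -> if y | x


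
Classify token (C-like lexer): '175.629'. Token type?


Pattern: digits with a decimal point
Type: FLOAT_LITERAL


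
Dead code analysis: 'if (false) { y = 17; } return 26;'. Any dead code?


condition is constant false, so the whole block is unreachable
Dead: 'if (false) { y = 17; }'


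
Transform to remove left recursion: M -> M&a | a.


Left-recursive alternatives: M&a; non-recursive: a
Introduce M': M -> aM', M' -> &aM' | ε


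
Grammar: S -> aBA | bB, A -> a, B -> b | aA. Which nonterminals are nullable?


A nonterminal is nullable iff some alternative derives ε (directly, or every symbol in it is nullable)
Nullable: {}


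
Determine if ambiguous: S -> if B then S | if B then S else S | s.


dangling else: 'if B then if B then s else s' parses two ways
Ambiguous


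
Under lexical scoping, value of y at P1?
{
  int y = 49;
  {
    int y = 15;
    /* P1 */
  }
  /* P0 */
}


y declared in the same block as P1
y = 15


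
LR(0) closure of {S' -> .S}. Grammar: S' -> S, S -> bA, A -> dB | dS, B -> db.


Start: S' -> .S
For each item with dot before a nonterminal B, add B -> .γ for every B-production
Closure: [S' -> .S, S -> .bA]


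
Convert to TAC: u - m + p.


Break into single-operator statements:
t1 = u - m
t2 = t1 + p


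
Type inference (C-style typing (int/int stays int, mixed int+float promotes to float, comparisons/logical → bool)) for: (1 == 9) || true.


Operand types: bool || bool
Rule: logical operators take bool operands and yield bool
Result type: bool


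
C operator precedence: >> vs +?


'+' is additive (level 9); '>>' is shift (level 8)
Higher level binds tighter
'+' has higher precedence than '>>'


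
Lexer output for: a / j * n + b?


Scan left to right, longest-match per lexeme
Tokens: ID(a), OP(/), ID(j), OP(*), ID(n), OP(+), ID(b)


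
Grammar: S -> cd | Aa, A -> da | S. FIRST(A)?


Per alternative of A: FIRST(da) = {d}; FIRST(S) = {c, d}
FIRST(A) = {c, d}


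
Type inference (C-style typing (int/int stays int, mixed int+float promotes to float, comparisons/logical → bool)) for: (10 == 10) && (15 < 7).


Operand types: bool && bool
Rule: logical operators take bool operands and yield bool
Result type: bool


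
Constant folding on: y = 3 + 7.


3 + 7 = 10 at compile time
Optimized: y = 10


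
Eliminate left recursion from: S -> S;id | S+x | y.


Left-recursive alternatives: S;id, S+x; non-recursive: y
Introduce S': S -> yS', S' -> ;idS' | +xS' | ε


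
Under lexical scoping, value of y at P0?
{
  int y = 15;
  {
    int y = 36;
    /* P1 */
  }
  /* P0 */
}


y declared in the same block as P0
y = 15


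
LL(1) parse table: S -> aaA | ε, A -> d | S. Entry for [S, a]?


For [S, a]: 'a' ∈ FIRST(aaA)
Entry: S -> aaA


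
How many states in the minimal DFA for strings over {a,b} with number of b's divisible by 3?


Track (count of b) mod 3: states 0..2, accept at 0
Minimal DFA: 3 states


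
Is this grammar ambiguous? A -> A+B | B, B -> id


precedence layered via separate nonterminal B: deterministic
Unambiguous


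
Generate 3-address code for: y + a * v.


Break into single-operator statements:
t1 = a * v
t2 = y + t1


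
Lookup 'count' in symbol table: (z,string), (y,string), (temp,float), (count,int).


Lookup 'count' → type int


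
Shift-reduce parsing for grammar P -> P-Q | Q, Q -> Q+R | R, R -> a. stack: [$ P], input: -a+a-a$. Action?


shift '-' to continue P -> P-Q
Action: shift


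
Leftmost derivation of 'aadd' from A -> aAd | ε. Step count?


Derivation: A => aAd => aaAdd => aadd
Steps: 3


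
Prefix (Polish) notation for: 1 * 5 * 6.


left-to-right (same/higher precedence on left): tree is (* (* 1 5) 6)
Prefix: * * 1 5 6


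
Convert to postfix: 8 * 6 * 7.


Left to right (same or higher precedence on left)
Postfix: 8 6 * 7 *


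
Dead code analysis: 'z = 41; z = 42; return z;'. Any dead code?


first assignment to z is overwritten before any read
Dead: 'z = 41'


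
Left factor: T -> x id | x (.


Common prefix: 'x'
Factored: T -> x T', T' -> id | (


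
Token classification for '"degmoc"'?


Pattern: double-quoted sequence
Type: STRING_LITERAL


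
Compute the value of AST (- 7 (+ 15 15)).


Evaluate inner: (+ 15 15) = 30
Evaluate root: (- 7 30) = -23
Result: -23


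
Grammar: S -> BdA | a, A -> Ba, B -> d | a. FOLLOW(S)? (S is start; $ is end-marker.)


$ ∈ FOLLOW(S). For each A -> αBβ: add FIRST(β)\{ε} to FOLLOW(B); if β nullable, add FOLLOW(A).
FOLLOW(S) = {$}


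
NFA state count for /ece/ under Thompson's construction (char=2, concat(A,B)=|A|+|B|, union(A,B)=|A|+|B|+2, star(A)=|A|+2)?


Syntax tree has 3 char leaf(s), 0 union(s), 0 star(s)
chars contribute 3×2 = 6; each union adds +2; each star adds +2
Total: 6 + 0 + 0 = 6 states


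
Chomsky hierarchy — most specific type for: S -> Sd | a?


Left-linear: every RHS is a terminal or one nonterminal followed by a terminal
Classification: Type 3 (Regular)


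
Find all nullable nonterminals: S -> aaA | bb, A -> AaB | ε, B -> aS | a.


A nonterminal is nullable iff some alternative derives ε (directly, or every symbol in it is nullable)
Nullable: {A}


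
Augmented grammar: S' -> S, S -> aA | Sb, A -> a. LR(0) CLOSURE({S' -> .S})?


Start: S' -> .S
For each item with dot before a nonterminal B, add B -> .γ for every B-production
Closure: [S' -> .S, S -> .aA, S -> .Sb]


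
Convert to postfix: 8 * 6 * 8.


Left to right (same or higher precedence on left)
Postfix: 8 6 * 8 *


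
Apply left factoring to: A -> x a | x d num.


Common prefix: 'x'
Factored: A -> x A', A' -> a | d num


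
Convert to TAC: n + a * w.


Break into single-operator statements:
t1 = a * w
t2 = n + t1


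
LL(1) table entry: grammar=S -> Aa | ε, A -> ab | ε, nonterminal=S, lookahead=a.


For [S, a]: 'a' ∈ FIRST(Aa)
Entry: S -> Aa


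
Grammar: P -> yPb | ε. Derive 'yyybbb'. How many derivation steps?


Derivation: P => yPb => yyPbb => yyyPbbb => yyybbb
Steps: 4


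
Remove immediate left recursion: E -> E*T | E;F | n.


Left-recursive alternatives: E*T, E;F; non-recursive: n
Introduce E': E -> nE', E' -> *TE' | ;FE' | ε


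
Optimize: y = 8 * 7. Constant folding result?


8 * 7 = 56 at compile time
Optimized: y = 56


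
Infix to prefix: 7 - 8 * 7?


'*' binds tighter: tree is (- 7 (* 8 7))
Prefix: - 7 * 8 7


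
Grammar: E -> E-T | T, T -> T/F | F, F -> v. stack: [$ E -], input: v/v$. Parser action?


no handle ('E-' is not any RHS); shift 'v'
Action: shift


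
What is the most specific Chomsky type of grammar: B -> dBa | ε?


Single nonterminal LHS, but d^n a^n is not regular
Classification: Type 2 (Context-Free)


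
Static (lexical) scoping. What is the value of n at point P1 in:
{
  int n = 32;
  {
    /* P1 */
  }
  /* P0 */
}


P1's block does not declare n; resolves to the enclosing declaration at depth 0
n = 32


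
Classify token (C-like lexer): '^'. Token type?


Pattern: operator symbol
Type: OPERATOR


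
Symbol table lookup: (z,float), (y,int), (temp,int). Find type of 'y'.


Lookup 'y' → type int


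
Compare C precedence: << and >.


'<<' is shift (level 8); '>' is relational (level 7)
Higher level binds tighter
'<<' has higher precedence than '>'


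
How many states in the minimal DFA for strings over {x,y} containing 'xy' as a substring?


KMP-style automaton: 2 progress states + 1 absorbing accept = 3
Minimal DFA: 3 states


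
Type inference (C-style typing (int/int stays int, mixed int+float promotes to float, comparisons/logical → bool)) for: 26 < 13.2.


Operand types: int < float
Rule: comparison yields bool
Result type: bool


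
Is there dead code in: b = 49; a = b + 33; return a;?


b is read by a's definition; a is returned
No dead code


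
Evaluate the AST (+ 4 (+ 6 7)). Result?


Evaluate inner: (+ 6 7) = 13
Evaluate root: (+ 4 13) = 17
Result: 17


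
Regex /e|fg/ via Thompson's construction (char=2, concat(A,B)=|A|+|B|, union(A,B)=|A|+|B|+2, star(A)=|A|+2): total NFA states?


Syntax tree has 3 char leaf(s), 1 union(s), 0 star(s)
chars contribute 3×2 = 6; each union adds +2; each star adds +2
Total: 6 + 2 + 0 = 8 states


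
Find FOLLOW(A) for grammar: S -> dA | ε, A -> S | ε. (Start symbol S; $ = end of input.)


$ ∈ FOLLOW(S). For each A -> αBβ: add FIRST(β)\{ε} to FOLLOW(B); if β nullable, add FOLLOW(A).
FOLLOW(A) = {$}


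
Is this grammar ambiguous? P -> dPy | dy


balanced d^n…y^n: each string has a unique parse
Unambiguous


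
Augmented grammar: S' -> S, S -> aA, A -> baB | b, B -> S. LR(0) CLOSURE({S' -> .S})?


Start: S' -> .S
For each item with dot before a nonterminal B, add B -> .γ for every B-production
Closure: [S' -> .S, S -> .aA]


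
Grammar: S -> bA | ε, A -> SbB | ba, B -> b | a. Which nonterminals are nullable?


A nonterminal is nullable iff some alternative derives ε (directly, or every symbol in it is nullable)
Nullable: {S}


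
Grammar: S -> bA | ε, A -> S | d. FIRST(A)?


Per alternative of A: FIRST(S) = {b, ε}; FIRST(d) = {d}
FIRST(A) = {b, d, ε}


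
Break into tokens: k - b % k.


Scan left to right, longest-match per lexeme
Tokens: ID(k), OP(-), ID(b), OP(%), ID(k)


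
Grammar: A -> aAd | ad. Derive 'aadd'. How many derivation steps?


Derivation: A => aAd => aadd
Steps: 2


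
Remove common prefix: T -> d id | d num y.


Common prefix: 'd'
Factored: T -> d T', T' -> id | num y


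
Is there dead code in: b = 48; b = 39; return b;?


first assignment to b is overwritten before any read
Dead: 'b = 48'


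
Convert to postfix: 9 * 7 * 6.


Left to right (same or higher precedence on left)
Postfix: 9 7 * 6 *


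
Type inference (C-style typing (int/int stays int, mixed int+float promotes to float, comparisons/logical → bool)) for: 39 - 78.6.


Operand types: int - float
Rule: mixed int/float promotes to float; int/int stays int
Result type: float


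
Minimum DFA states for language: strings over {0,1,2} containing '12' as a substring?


KMP-style automaton: 2 progress states + 1 absorbing accept = 3
Minimal DFA: 3 states


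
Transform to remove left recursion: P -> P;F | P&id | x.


Left-recursive alternatives: P;F, P&id; non-recursive: x
Introduce P': P -> xP', P' -> ;FP' | &idP' | ε


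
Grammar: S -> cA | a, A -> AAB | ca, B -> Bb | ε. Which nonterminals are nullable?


A nonterminal is nullable iff some alternative derives ε (directly, or every symbol in it is nullable)
Nullable: {B}


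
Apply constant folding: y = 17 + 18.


17 + 18 = 35 at compile time
Optimized: y = 35


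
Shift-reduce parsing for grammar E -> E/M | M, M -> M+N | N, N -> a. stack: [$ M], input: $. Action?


lookahead ∉ {+} so M won't extend; reduce E -> M
Action: reduce (E -> M)


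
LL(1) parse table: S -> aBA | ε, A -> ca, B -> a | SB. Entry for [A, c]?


For [A, c]: 'c' ∈ FIRST(ca)
Entry: A -> ca


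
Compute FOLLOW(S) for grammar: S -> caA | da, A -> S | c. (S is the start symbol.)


$ ∈ FOLLOW(S). For each A -> αBβ: add FIRST(β)\{ε} to FOLLOW(B); if β nullable, add FOLLOW(A).
FOLLOW(S) = {$}


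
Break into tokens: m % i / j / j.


Scan left to right, longest-match per lexeme
Tokens: ID(m), OP(%), ID(i), OP(/), ID(j), OP(/), ID(j)


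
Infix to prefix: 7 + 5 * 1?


'*' binds tighter: tree is (+ 7 (* 5 1))
Prefix: + 7 * 5 1


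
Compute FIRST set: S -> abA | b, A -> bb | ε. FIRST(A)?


Per alternative of A: FIRST(bb) = {b}; FIRST(ε) = {ε}
FIRST(A) = {b, ε}


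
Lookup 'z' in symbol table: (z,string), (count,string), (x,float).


Lookup 'z' → type string


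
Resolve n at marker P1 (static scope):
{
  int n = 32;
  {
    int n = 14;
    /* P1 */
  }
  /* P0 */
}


n declared in the same block as P1
n = 14


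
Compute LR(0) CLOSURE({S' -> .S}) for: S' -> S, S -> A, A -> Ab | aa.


Start: S' -> .S
For each item with dot before a nonterminal B, add B -> .γ for every B-production
Closure: [S' -> .S, S -> .A, A -> .Ab, A -> .aa]


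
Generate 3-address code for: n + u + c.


Break into single-operator statements:
t1 = n + u
t2 = t1 + c


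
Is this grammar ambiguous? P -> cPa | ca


balanced c^n…a^n: each string has a unique parse
Unambiguous


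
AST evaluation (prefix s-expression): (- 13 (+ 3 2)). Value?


Evaluate inner: (+ 3 2) = 5
Evaluate root: (- 13 5) = 8
Result: 8


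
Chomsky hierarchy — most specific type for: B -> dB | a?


Right-linear: every RHS is a terminal or a terminal followed by one nonterminal
Classification: Type 3 (Regular)


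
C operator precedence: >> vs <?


'>>' is shift (level 8); '<' is relational (level 7)
Higher level binds tighter
'>>' has higher precedence than '<'


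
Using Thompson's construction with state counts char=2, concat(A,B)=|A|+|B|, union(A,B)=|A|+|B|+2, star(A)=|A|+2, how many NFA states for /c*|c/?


Syntax tree has 2 char leaf(s), 1 union(s), 1 star(s)
chars contribute 2×2 = 4; each union adds +2; each star adds +2
Total: 4 + 2 + 2 = 8 states


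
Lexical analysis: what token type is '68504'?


Pattern: digits only
Type: INTEGER_LITERAL


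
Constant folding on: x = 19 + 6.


19 + 6 = 25 at compile time
Optimized: x = 25


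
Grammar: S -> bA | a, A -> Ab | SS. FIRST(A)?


Per alternative of A: FIRST(Ab) = {a, b}; FIRST(SS) = {a, b}
FIRST(A) = {a, b}


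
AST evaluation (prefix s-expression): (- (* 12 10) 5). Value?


Evaluate inner: (* 12 10) = 120
Evaluate root: (- 120 5) = 115
Result: 115


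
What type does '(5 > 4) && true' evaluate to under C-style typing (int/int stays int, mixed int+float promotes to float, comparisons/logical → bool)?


Operand types: bool && bool
Rule: logical operators take bool operands and yield bool
Result type: bool


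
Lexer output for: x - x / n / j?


Scan left to right, longest-match per lexeme
Tokens: ID(x), OP(-), ID(x), OP(/), ID(n), OP(/), ID(j)


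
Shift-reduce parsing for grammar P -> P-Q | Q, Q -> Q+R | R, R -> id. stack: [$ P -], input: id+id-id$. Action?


no handle ('P-' is not any RHS); shift 'id'
Action: shift


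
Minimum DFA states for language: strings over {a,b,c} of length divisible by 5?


Track length mod 5: states 0..4, accept at 0
Minimal DFA: 5 states


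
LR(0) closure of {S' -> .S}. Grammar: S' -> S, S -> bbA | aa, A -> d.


Start: S' -> .S
For each item with dot before a nonterminal B, add B -> .γ for every B-production
Closure: [S' -> .S, S -> .bbA, S -> .aa]


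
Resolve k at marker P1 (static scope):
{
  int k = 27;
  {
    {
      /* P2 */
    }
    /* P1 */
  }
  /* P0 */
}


P1's block does not declare k; resolves to the enclosing declaration at depth 0
k = 27


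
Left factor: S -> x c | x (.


Common prefix: 'x'
Factored: S -> x S', S' -> c | (


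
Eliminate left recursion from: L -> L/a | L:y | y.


Left-recursive alternatives: L/a, L:y; non-recursive: y
Introduce L': L -> yL', L' -> /aL' | :yL' | ε


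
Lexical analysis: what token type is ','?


Pattern: delimiter/punctuation
Type: PUNCTUATION


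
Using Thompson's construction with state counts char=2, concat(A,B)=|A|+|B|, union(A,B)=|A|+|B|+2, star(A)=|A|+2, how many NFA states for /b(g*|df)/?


Syntax tree has 4 char leaf(s), 1 union(s), 1 star(s)
chars contribute 4×2 = 8; each union adds +2; each star adds +2
Total: 8 + 2 + 2 = 12 states


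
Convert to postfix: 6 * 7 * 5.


Left to right (same or higher precedence on left)
Postfix: 6 7 * 5 *


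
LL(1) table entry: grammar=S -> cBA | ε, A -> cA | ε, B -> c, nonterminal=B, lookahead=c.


For [B, c]: 'c' ∈ FIRST(c)
Entry: B -> c


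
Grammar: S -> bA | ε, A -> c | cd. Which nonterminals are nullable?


A nonterminal is nullable iff some alternative derives ε (directly, or every symbol in it is nullable)
Nullable: {S}


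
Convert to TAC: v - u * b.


Break into single-operator statements:
t1 = u * b
t2 = v - t1


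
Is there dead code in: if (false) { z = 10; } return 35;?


condition is constant false, so the whole block is unreachable
Dead: 'if (false) { z = 10; }'


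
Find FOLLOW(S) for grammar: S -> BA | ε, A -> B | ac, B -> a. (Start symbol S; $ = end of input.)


$ ∈ FOLLOW(S). For each A -> αBβ: add FIRST(β)\{ε} to FOLLOW(B); if β nullable, add FOLLOW(A).
FOLLOW(S) = {$}


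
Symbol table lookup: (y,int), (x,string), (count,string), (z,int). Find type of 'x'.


Lookup 'x' → type string


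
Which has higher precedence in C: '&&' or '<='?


'<=' is relational (level 7); '&&' is logical AND (level 2)
Higher level binds tighter
'<=' has higher precedence than '&&'


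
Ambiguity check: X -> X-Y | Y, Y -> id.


precedence layered via separate nonterminal Y: deterministic
Unambiguous


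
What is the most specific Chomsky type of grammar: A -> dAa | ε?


Single nonterminal LHS, but d^n a^n is not regular
Classification: Type 2 (Context-Free)


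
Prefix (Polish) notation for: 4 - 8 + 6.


left-to-right (same/higher precedence on left): tree is (+ (- 4 8) 6)
Prefix: + - 4 8 6


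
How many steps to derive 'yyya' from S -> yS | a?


Derivation: S => yS => yyS => yyyS => yyya
Steps: 4


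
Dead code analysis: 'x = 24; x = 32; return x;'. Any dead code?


first assignment to x is overwritten before any read
Dead: 'x = 24'


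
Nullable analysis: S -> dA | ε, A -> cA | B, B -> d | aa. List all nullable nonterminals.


A nonterminal is nullable iff some alternative derives ε (directly, or every symbol in it is nullable)
Nullable: {S}


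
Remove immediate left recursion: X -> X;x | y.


Left-recursive alternatives: X;x; non-recursive: y
Introduce X': X -> yX', X' -> ;xX' | ε


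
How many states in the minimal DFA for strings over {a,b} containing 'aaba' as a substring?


KMP-style automaton: 4 progress states + 1 absorbing accept = 5
Minimal DFA: 5 states


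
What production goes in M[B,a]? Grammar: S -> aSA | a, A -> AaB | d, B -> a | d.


For [B, a]: 'a' ∈ FIRST(a)
Entry: B -> a


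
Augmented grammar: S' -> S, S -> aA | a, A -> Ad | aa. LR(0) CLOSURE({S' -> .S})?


Start: S' -> .S
For each item with dot before a nonterminal B, add B -> .γ for every B-production
Closure: [S' -> .S, S -> .aA, S -> .a]


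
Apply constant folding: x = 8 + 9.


8 + 9 = 17 at compile time
Optimized: x = 17


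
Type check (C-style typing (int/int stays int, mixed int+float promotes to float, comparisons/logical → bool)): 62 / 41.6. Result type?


Operand types: int / float
Rule: mixed int/float promotes to float; int/int stays int
Result type: float


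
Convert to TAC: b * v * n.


Break into single-operator statements:
t1 = b * v
t2 = t1 * n


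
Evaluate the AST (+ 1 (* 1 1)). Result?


Evaluate inner: (* 1 1) = 1
Evaluate root: (+ 1 1) = 2
Result: 2


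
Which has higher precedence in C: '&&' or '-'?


'-' is additive (level 9); '&&' is logical AND (level 2)
Higher level binds tighter
'-' has higher precedence than '&&'


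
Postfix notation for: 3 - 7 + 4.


Left to right (same or higher precedence on left)
Postfix: 3 7 - 4 +


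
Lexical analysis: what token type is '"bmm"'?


Pattern: double-quoted sequence
Type: STRING_LITERAL


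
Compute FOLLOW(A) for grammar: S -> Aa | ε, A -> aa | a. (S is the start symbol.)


$ ∈ FOLLOW(S). For each A -> αBβ: add FIRST(β)\{ε} to FOLLOW(B); if β nullable, add FOLLOW(A).
FOLLOW(A) = {a}


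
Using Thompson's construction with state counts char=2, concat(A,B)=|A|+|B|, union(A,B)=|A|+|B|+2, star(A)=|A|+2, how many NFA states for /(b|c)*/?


Syntax tree has 2 char leaf(s), 1 union(s), 1 star(s)
chars contribute 2×2 = 4; each union adds +2; each star adds +2
Total: 4 + 2 + 2 = 8 states


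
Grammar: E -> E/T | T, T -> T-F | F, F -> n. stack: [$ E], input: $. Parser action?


start symbol E on stack, input exhausted
Action: accept


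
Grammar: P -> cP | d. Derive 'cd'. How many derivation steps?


Derivation: P => cP => cd
Steps: 2


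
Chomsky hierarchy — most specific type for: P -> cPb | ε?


Single nonterminal LHS, but c^n b^n is not regular
Classification: Type 2 (Context-Free)


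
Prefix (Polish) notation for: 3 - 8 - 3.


left-to-right (same/higher precedence on left): tree is (- (- 3 8) 3)
Prefix: - - 3 8 3


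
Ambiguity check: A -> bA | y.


right-linear, alternatives start with distinct terminals 'b' vs 'y': unique leftmost derivation
Unambiguous


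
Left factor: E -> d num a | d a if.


Common prefix: 'd'
Factored: E -> d E', E' -> num a | a if


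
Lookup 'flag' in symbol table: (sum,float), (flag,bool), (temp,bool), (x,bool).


Lookup 'flag' → type bool


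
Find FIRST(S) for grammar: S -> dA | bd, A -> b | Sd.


Per alternative of S: FIRST(dA) = {d}; FIRST(bd) = {b}
FIRST(S) = {b, d}


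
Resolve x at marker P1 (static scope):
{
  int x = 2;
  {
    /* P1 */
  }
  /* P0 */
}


P1's block does not declare x; resolves to the enclosing declaration at depth 0
x = 2


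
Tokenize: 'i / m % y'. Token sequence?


Scan left to right, longest-match per lexeme
Tokens: ID(i), OP(/), ID(m), OP(%), ID(y)


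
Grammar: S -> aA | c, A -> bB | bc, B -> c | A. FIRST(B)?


Per alternative of B: FIRST(c) = {c}; FIRST(A) = {b}
FIRST(B) = {b, c}


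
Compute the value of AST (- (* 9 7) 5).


Evaluate inner: (* 9 7) = 63
Evaluate root: (- 63 5) = 58
Result: 58


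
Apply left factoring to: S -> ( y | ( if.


Common prefix: '('
Factored: S -> ( S', S' -> y | if


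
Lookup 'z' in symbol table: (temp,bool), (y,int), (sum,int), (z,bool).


Lookup 'z' → type bool


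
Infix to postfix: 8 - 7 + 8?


Left to right (same or higher precedence on left)
Postfix: 8 7 - 8 +


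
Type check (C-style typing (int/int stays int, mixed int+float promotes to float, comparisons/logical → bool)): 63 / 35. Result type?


Operand types: int / int
Rule: mixed int/float promotes to float; int/int stays int
Result type: int


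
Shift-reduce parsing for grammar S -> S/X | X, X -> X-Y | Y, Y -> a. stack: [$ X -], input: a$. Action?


no handle; shift 'a'
Action: shift


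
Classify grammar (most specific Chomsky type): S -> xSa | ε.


Single nonterminal LHS, but x^n a^n is not regular
Classification: Type 2 (Context-Free)


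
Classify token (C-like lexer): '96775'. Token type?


Pattern: digits only
Type: INTEGER_LITERAL


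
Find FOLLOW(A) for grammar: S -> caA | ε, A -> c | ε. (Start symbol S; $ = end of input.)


$ ∈ FOLLOW(S). For each A -> αBβ: add FIRST(β)\{ε} to FOLLOW(B); if β nullable, add FOLLOW(A).
FOLLOW(A) = {$}


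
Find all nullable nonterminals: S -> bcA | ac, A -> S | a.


A nonterminal is nullable iff some alternative derives ε (directly, or every symbol in it is nullable)
Nullable: {}


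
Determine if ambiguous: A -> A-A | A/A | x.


'x-x/x' has two parse trees (no precedence encoded between - and /)
Ambiguous


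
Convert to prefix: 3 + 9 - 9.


left-to-right (same/higher precedence on left): tree is (- (+ 3 9) 9)
Prefix: - + 3 9 9


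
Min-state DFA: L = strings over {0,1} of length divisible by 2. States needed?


Track length mod 2: states 0..1, accept at 0
Minimal DFA: 2 states


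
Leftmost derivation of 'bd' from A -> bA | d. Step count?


Derivation: A => bA => bd
Steps: 2


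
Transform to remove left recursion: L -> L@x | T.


Left-recursive alternatives: L@x; non-recursive: T
Introduce L': L -> TL', L' -> @xL' | ε


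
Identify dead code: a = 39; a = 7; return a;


first assignment to a is overwritten before any read
Dead: 'a = 39'


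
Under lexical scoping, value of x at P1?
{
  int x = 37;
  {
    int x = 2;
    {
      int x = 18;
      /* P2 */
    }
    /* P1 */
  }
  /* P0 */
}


x declared in the same block as P1
x = 2


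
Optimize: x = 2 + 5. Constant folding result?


2 + 5 = 7 at compile time
Optimized: x = 7


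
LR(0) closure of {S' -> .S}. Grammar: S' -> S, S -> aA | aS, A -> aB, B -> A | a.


Start: S' -> .S
For each item with dot before a nonterminal B, add B -> .γ for every B-production
Closure: [S' -> .S, S -> .aA, S -> .aS]


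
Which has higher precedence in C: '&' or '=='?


'==' is equality (level 6); '&' is bitwise AND (level 5)
Higher level binds tighter
'==' has higher precedence than '&'


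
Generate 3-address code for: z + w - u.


Break into single-operator statements:
t1 = z + w
t2 = t1 - u


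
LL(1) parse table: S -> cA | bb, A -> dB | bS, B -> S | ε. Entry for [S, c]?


For [S, c]: 'c' ∈ FIRST(cA)
Entry: S -> cA


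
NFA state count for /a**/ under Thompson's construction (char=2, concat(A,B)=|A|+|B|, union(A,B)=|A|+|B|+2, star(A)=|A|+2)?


Syntax tree has 1 char leaf(s), 0 union(s), 2 star(s)
chars contribute 1×2 = 2; each union adds +2; each star adds +2
Total: 2 + 0 + 4 = 6 states


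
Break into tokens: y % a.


Scan left to right, longest-match per lexeme
Tokens: ID(y), OP(%), ID(a)


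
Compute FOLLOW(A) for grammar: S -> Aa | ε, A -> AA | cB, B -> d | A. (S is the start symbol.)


$ ∈ FOLLOW(S). For each A -> αBβ: add FIRST(β)\{ε} to FOLLOW(B); if β nullable, add FOLLOW(A).
FOLLOW(A) = {a, c}


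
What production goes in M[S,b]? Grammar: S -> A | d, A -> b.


For [S, b]: 'b' ∈ FIRST(A)
Entry: S -> A


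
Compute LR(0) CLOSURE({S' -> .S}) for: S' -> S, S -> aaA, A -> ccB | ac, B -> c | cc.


Start: S' -> .S
For each item with dot before a nonterminal B, add B -> .γ for every B-production
Closure: [S' -> .S, S -> .aaA]


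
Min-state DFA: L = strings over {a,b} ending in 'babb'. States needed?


Track the longest suffix of input matching a prefix of 'babb': 5 classes (prefixes of length 0..4)
Minimal DFA: 5 states


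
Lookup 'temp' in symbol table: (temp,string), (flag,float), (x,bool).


Lookup 'temp' → type string


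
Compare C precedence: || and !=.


'!=' is equality (level 6); '||' is logical OR (level 1)
Higher level binds tighter
'!=' has higher precedence than '||'


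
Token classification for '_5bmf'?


Pattern: letter/underscore followed by alphanumerics, not a keyword
Type: IDENTIFIER


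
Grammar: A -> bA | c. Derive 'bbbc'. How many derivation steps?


Derivation: A => bA => bbA => bbbA => bbbc
Steps: 4


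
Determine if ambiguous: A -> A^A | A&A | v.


'v^v&v' has two parse trees (no precedence encoded between ^ and &)
Ambiguous


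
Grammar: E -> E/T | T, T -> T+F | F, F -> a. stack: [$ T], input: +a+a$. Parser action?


shift '+' to continue T -> T+F
Action: shift


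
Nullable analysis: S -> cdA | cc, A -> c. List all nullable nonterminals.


A nonterminal is nullable iff some alternative derives ε (directly, or every symbol in it is nullable)
Nullable: {}


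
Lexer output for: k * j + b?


Scan left to right, longest-match per lexeme
Tokens: ID(k), OP(*), ID(j), OP(+), ID(b)
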